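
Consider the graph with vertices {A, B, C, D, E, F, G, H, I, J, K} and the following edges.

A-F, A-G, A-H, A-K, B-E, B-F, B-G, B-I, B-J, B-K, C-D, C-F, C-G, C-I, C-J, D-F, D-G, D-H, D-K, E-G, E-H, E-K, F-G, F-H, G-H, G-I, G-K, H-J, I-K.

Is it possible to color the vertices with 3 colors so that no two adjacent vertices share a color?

No

A, F, G, H are pairwise adjacent (a clique of size 4), so at least 4 colors are needed.
So 3 colors are not enough.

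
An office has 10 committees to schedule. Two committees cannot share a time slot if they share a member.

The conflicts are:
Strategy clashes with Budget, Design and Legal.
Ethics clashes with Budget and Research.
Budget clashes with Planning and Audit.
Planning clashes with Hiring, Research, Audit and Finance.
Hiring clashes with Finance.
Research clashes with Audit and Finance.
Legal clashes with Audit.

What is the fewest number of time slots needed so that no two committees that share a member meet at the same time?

Planning, Research, Finance all conflict with each other, so at least 3 time slots are needed.
3 time slots suffice: time slot 1 → {Strategy, Ethics, Planning}; time slot 2 → {Budget, Hiring, Research, Design, Legal}; time slot 3 → {Audit, Finance}. Each listed conflict is separated.

3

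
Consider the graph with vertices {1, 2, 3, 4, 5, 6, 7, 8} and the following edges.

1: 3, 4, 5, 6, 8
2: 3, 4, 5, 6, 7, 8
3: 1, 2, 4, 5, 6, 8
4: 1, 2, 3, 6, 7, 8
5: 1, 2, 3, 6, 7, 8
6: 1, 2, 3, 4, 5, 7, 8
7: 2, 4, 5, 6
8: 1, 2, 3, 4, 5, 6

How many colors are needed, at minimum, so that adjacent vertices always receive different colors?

5

1, 3, 5, 6, 8 are mutually adjacent (a clique of size 5), so at least 5 colors are needed.
5 colors suffice: 1=green, 2=green, 3=purple, 4=blue, 5=blue, 6=red, 7=yellow, 8=yellow. No two adjacent vertices share a color.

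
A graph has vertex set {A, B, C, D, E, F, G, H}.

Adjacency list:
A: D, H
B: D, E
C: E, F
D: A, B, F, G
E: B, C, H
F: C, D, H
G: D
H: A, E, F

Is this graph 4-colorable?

The chromatic number is 3. The cycle H-A-D-B-E-H has odd length 5, so it cannot be 2-colored; at least 3 colors are needed.
A valid assignment using 3 colors: A=3, B=2, C=2, D=1, E=1, F=3, G=2, H=2.
Since 4 ≥ 3, a proper 4-coloring certainly exists.

Yes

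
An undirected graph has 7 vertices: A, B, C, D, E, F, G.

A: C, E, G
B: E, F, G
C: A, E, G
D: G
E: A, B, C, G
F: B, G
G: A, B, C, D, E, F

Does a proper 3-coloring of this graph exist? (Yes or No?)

No

A, C, E, G are pairwise adjacent (a clique of size 4), so at least 4 colors are needed.
So 3 colors are not enough.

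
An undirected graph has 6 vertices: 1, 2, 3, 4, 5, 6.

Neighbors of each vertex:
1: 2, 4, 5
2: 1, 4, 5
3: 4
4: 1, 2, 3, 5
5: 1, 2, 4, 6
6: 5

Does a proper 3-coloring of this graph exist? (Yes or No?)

No

1, 2, 4, 5 are pairwise adjacent (a clique of size 4), so at least 4 colors are needed.
So 3 colors are not enough.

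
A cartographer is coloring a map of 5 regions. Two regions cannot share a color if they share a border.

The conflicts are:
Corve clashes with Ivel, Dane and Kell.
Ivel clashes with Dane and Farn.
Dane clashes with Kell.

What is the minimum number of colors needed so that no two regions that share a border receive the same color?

3

Corve, Ivel, Dane are mutually in conflict, so at least 3 colors are needed.
3 colors suffice: color 1 → {Dane, Farn}; color 2 → {Ivel, Kell}; color 3 → {Corve}. Every pair that conflicts lands in different colors.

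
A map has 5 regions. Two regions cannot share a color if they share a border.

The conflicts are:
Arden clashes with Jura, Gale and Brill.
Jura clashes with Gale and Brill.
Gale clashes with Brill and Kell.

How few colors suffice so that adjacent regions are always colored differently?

4

Arden, Jura, Gale, Brill all conflict with each other, so at least 4 colors are needed.
One proper 4-coloring: Arden=2, Jura=3, Gale=1, Brill=4, Kell=2. Every pair that conflicts lands in different colors.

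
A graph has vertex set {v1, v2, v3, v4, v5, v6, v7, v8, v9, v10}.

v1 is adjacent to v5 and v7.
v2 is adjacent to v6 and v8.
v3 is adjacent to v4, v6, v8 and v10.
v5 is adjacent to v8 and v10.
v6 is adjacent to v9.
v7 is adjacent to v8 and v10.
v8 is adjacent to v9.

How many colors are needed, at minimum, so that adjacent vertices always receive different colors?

v8 and v9 are adjacent, so at least 2 colors are needed.
A valid assignment using 2 colors: v1=1, v2=2, v3=2, v4=1, v5=2, v6=1, v7=2, v8=1, v9=2, v10=1. Every edge joins two different colors.

2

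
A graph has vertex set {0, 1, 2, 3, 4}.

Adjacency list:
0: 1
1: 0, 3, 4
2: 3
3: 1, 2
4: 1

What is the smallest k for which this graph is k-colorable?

2

1 and 4 are adjacent, so at least 2 colors are needed.
2 colors suffice: color red → {1, 2}; color blue → {0, 3, 4}. Each edge has distinct colors on its endpoints.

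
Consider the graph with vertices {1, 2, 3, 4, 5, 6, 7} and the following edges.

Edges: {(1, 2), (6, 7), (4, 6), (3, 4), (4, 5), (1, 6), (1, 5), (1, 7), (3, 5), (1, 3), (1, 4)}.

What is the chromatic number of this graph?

1, 3, 4, 5 are mutually adjacent (a clique of size 4), so at least 4 colors are needed.
One proper 4-coloring: 1=red, 2=blue, 3=green, 4=blue, 5=yellow, 6=green, 7=blue. Every edge joins two different colors.

4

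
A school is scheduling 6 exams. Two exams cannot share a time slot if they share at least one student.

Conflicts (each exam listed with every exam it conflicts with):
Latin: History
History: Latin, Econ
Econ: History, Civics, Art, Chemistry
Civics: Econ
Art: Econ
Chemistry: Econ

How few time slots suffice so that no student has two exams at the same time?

2

Econ and Art conflict, so at least 2 time slots are needed.
2 time slots suffice: time slot 1 → {Latin, Econ}; time slot 2 → {History, Civics, Art, Chemistry}. No two conflicting exams share a time slot.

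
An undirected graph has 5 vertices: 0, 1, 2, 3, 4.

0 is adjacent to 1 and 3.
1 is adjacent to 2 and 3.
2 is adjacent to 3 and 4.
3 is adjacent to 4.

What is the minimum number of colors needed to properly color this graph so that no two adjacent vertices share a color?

3

2, 3, 4 form a triangle, so at least 3 colors are needed.
3 colors suffice: color red → {3}; color blue → {0, 2}; color green → {1, 4}. Every edge joins two different colors.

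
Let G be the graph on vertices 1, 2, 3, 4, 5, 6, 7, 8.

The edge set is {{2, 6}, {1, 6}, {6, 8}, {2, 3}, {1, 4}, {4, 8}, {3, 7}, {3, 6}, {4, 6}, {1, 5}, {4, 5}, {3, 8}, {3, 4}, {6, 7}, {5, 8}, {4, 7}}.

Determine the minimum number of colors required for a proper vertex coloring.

4

3, 4, 6, 8 are pairwise adjacent (a clique of size 4), so at least 4 colors are needed.
A valid assignment using 4 colors: 1=green, 2=blue, 3=green, 4=blue, 5=red, 6=red, 7=yellow, 8=yellow. Each edge has distinct colors on its endpoints.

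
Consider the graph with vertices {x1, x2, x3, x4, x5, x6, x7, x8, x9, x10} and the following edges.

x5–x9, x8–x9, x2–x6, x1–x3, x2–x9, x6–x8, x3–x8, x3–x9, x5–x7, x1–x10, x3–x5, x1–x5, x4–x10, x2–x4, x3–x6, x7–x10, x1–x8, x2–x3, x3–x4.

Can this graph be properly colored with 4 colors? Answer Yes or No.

Yes

The chromatic number is 3. x3, x5, x9 are mutually adjacent, so at least 3 colors are needed.
3 colors suffice: color R → {x3, x10}; color B → {x2, x5, x8}; color G → {x1, x4, x6, x7, x9}.
Since 4 ≥ 3, a proper 4-coloring certainly exists.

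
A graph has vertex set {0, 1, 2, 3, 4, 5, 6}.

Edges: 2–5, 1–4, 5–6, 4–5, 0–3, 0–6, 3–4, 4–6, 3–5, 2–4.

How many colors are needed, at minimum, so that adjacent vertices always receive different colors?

3, 4, 5 are pairwise adjacent, so at least 3 colors are needed.
A valid assignment using 3 colors: 0=a, 1=b, 2=c, 3=c, 4=a, 5=b, 6=c. No two adjacent vertices share a color.

3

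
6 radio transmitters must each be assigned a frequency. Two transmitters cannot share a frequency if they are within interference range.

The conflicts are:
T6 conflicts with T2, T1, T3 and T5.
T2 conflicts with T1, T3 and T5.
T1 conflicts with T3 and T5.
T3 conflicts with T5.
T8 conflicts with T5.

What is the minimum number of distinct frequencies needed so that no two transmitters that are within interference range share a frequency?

T6, T2, T1, T3, T5 pairwise conflict, so at least 5 frequencies are needed.
5 frequencies suffice: frequency 1 → {T5}; frequency 2 → {T1, T8}; frequency 3 → {T2}; frequency 4 → {T6}; frequency 5 → {T3}. No two conflicting transmitters share a frequency.

5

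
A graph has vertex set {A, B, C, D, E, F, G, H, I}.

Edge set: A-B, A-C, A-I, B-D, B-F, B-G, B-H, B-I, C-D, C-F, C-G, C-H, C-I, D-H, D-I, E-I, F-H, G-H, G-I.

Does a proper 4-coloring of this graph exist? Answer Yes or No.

Yes

The chromatic number is 3. C, F, H form a triangle, so at least 3 colors are needed.
3 colors suffice: color 1 → {H, I}; color 2 → {B, C, E}; color 3 → {A, D, F, G}.
Since 4 ≥ 3, a proper 4-coloring certainly exists.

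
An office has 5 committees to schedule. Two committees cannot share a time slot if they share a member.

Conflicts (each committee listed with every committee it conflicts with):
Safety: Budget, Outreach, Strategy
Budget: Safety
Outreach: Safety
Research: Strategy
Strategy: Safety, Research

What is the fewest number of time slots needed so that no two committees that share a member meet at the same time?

Safety and Outreach conflict, so at least 2 time slots are needed.
2 time slots suffice: time slot 1 → {Safety, Research}; time slot 2 → {Budget, Outreach, Strategy}. No two conflicting committees share a time slot.

2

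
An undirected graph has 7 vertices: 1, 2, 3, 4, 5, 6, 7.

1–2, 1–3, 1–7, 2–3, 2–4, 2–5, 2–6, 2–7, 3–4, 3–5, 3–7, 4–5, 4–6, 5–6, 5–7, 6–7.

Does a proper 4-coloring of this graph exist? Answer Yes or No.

Yes

The chromatic number is 4. 2, 4, 5, 6 form a clique, so at least 4 colors are needed.
4 colors suffice: color a → {2}; color b → {1, 5}; color c → {4, 7}; color d → {3, 6}.
That is already a proper 4-coloring.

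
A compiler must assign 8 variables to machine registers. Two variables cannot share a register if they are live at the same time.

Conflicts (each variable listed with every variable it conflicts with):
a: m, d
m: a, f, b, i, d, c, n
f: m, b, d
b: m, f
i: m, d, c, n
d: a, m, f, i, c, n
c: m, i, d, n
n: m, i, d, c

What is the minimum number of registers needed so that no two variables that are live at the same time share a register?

5

m, i, d, c, n all conflict with each other, so at least 5 registers are needed.
5 registers suffice: register 1 → {m}; register 2 → {b, d}; register 3 → {a, f, n}; register 4 → {i}; register 5 → {c}. Each listed conflict is separated.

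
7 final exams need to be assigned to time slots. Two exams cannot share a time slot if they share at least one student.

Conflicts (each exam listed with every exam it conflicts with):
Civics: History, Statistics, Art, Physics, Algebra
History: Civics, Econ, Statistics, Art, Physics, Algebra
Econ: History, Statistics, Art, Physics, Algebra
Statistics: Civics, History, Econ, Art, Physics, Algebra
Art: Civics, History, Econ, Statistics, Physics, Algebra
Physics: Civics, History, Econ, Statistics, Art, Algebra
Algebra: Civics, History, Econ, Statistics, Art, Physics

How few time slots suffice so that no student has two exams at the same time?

6

History, Econ, Statistics, Art, Physics, Algebra pairwise conflict, so at least 6 time slots are needed.
A valid assignment using 6 time slots: Civics=6, History=2, Econ=6, Statistics=4, Art=3, Physics=1, Algebra=5. Every pair that conflicts lands in different time slots.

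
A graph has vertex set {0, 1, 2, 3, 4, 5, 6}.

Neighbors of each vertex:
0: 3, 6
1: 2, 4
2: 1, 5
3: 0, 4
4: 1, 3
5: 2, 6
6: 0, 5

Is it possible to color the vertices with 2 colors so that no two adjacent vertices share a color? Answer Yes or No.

The cycle 6-0-3-4-1-2-5-6 has odd length 7, so it cannot be 2-colored; at least 3 colors are needed.
So 2 colors are not enough.

No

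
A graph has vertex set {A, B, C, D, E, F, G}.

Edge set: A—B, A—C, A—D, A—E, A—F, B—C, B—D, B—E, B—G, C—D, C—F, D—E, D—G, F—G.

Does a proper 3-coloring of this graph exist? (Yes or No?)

No

A, B, D, E are mutually adjacent (a clique of size 4), so at least 4 colors are needed.
So 3 colors are not enough.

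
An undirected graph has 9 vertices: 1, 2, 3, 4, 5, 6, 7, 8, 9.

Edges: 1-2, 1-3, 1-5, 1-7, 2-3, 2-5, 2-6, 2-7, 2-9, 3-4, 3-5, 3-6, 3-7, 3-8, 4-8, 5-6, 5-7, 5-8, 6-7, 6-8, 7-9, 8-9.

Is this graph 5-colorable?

Yes

The chromatic number is 5. 2, 3, 5, 6, 7 form a clique, so at least 5 colors are needed.
5 colors suffice: color red → {3, 9}; color blue → {2, 8}; color green → {4, 7}; color yellow → {5}; color purple → {1, 6}.
That is already a proper 5-coloring.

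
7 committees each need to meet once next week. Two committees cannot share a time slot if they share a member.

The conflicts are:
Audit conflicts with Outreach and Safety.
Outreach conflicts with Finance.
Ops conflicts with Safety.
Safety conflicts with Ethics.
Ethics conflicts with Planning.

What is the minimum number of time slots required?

Safety and Ethics conflict, so at least 2 time slots are needed.
Using 2 time slots: Audit=2, Outreach=1, Ops=2, Safety=1, Finance=2, Ethics=2, Planning=1. Each listed conflict is separated.

2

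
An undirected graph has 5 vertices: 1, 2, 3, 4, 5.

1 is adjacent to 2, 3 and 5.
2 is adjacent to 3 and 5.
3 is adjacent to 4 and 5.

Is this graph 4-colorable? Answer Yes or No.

Yes

The chromatic number is 4. 1, 2, 3, 5 are pairwise adjacent (a clique of size 4), so at least 4 colors are needed.
4 colors suffice: color a → {3}; color b → {1, 4}; color c → {5}; color d → {2}.
That is already a proper 4-coloring.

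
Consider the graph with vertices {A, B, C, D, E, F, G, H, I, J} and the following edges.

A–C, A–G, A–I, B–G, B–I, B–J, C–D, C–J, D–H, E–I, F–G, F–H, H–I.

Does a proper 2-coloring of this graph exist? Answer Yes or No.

The cycle G-F-H-I-B-G has odd length 5, so it cannot be 2-colored; at least 3 colors are needed.
So 2 colors are not enough.

No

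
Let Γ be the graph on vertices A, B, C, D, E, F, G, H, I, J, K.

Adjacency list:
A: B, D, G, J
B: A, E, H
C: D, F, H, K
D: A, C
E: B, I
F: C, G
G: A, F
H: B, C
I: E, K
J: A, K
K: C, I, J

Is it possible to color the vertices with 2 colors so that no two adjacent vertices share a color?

No

The cycle D-C-F-G-A-D has odd length 5, so it cannot be 2-colored; at least 3 colors are needed.
So 2 colors are not enough.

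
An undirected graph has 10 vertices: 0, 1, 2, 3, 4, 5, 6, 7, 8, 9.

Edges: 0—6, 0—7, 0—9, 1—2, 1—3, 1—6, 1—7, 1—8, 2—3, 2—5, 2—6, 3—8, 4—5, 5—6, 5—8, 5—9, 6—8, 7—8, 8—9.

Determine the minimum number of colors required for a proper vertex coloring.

1, 7, 8 are mutually adjacent, so at least 3 colors are needed.
One proper 3-coloring: 0=red, 1=green, 2=red, 3=blue, 4=red, 5=green, 6=blue, 7=blue, 8=red, 9=blue. Each edge has distinct colors on its endpoints.

3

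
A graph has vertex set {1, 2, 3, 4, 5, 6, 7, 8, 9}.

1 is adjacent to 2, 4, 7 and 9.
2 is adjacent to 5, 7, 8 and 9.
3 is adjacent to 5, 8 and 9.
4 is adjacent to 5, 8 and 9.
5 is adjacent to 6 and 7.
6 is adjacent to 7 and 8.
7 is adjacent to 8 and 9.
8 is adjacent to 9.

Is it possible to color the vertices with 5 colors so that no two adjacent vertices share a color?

The chromatic number is 4. 2, 7, 8, 9 form a clique, so at least 4 colors are needed.
4 colors suffice: color a → {1, 5, 8}; color b → {6, 9}; color c → {3, 4, 7}; color d → {2}.
Since 5 ≥ 4, a proper 5-coloring certainly exists.

Yes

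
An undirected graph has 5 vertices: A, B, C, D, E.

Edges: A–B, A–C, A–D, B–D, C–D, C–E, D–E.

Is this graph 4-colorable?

The chromatic number is 3. A, B, D are pairwise adjacent, so at least 3 colors are needed.
3 colors suffice: A=2, B=3, C=3, D=1, E=2.
Since 4 ≥ 3, a proper 4-coloring certainly exists.

Yes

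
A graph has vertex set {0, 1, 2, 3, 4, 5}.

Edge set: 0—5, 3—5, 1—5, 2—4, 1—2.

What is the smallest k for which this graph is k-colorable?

2

1 and 2 are adjacent, so at least 2 colors are needed.
2 colors suffice: 0=blue, 1=blue, 2=red, 3=blue, 4=blue, 5=red. No two adjacent vertices share a color.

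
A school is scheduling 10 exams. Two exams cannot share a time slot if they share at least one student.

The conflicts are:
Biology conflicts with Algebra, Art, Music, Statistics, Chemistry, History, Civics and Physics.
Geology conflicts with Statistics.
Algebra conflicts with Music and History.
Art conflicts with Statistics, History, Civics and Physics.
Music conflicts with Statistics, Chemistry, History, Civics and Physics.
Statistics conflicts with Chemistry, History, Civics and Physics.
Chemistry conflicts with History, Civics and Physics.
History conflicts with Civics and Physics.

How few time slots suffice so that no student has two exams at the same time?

Biology, Music, Statistics, Chemistry, History, Physics pairwise conflict, so at least 6 time slots are needed.
6 time slots suffice: time slot 1 → {Algebra, Statistics}; time slot 2 → {Biology, Geology}; time slot 3 → {History}; time slot 4 → {Art, Music}; time slot 5 → {Civics, Physics}; time slot 6 → {Chemistry}. No two conflicting exams share a time slot.

6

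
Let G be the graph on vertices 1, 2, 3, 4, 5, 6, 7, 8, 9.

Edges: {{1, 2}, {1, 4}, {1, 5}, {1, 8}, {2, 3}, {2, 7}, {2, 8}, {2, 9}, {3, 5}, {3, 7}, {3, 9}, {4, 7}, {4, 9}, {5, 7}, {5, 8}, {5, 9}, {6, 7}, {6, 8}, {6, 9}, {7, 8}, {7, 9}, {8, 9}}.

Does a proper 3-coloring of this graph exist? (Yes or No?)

3, 5, 7, 9 are mutually adjacent (a clique of size 4), so at least 4 colors are needed.
So 3 colors are not enough.

No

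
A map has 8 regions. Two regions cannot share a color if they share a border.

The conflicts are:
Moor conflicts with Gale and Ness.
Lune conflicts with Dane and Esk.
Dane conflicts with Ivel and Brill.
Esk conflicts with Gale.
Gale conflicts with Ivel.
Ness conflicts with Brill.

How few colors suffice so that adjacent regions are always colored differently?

The cycle Ivel-Gale-Esk-Lune-Dane-Ivel has odd length 5, so it cannot be 2-colored; at least 3 colors are needed.
3 colors suffice: color 1 → {Dane, Gale, Ness}; color 2 → {Moor, Esk, Ivel, Brill}; color 3 → {Lune}. Each listed conflict is separated.

3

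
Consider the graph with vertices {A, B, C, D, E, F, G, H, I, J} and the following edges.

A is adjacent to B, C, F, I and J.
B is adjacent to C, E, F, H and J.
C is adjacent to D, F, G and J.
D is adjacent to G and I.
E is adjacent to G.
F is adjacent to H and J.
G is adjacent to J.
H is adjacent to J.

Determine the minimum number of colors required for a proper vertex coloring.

A, B, C, F, J form a clique, so at least 5 colors are needed.
5 colors suffice: color 1 → {B, G, I}; color 2 → {D, E, J}; color 3 → {C, H}; color 4 → {A}; color 5 → {F}. Every edge joins two different colors.

5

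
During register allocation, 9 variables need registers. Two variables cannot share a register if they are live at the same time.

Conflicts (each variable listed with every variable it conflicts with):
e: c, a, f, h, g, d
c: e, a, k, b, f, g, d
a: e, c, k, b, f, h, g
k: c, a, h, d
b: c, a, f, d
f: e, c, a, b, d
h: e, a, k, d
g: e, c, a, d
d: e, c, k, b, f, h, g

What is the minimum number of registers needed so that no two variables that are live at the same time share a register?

c, a, b, f all conflict with each other, so at least 4 registers are needed.
4 registers suffice: register 1 → {a, d}; register 2 → {c, h}; register 3 → {e, k, b}; register 4 → {f, g}. Every pair that conflicts lands in different registers.

4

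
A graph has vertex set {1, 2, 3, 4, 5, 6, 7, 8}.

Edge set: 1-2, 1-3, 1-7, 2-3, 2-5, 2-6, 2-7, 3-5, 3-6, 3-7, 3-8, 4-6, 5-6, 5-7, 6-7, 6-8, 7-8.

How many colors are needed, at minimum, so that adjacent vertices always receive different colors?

2, 3, 5, 6, 7 are mutually adjacent (a clique of size 5), so at least 5 colors are needed.
5 colors suffice: color a → {4, 7}; color b → {1, 6}; color c → {3}; color d → {2, 8}; color e → {5}. No two adjacent vertices share a color.

5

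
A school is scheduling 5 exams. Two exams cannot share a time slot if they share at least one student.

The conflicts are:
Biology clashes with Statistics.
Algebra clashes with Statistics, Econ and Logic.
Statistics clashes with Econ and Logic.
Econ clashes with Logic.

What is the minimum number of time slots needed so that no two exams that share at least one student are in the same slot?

Algebra, Statistics, Econ, Logic pairwise conflict, so at least 4 time slots are needed.
4 time slots suffice: Biology=2, Algebra=3, Statistics=1, Econ=2, Logic=4. Every pair that conflicts lands in different time slots.

4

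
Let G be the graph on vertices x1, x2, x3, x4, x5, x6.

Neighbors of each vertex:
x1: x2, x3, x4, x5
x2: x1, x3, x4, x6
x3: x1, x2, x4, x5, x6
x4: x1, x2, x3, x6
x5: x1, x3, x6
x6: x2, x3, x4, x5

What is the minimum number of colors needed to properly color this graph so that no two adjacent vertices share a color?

x1, x2, x3, x4 are pairwise adjacent (a clique of size 4), so at least 4 colors are needed.
4 colors suffice: color 1 → {x3}; color 2 → {x1, x6}; color 3 → {x2, x5}; color 4 → {x4}. No two adjacent vertices share a color.

4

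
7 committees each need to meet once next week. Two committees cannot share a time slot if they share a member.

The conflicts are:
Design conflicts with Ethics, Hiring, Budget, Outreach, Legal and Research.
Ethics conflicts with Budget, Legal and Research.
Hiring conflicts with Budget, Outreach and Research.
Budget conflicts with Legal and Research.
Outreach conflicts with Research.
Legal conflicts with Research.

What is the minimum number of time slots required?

5

Design, Ethics, Budget, Legal, Research all conflict with each other, so at least 5 time slots are needed.
5 time slots suffice: Design=2, Ethics=4, Hiring=4, Budget=3, Outreach=3, Legal=5, Research=1. Each listed conflict is separated.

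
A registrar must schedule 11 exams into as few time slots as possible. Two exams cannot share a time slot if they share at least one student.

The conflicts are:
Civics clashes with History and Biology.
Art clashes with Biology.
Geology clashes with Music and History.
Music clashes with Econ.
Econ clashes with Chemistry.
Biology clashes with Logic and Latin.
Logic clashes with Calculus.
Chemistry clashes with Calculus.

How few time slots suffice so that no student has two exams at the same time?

3

The cycle Logic-Calculus-Chemistry-Econ-Music-Geology-History-Civics-Biology-Logic has odd length 9, so it cannot be 2-colored; at least 3 time slots are needed.
Using 3 time slots: Civics=2, Art=2, Geology=2, Music=1, History=1, Econ=2, Biology=1, Logic=2, Latin=2, Chemistry=3, Calculus=1. Every pair that conflicts lands in different time slots.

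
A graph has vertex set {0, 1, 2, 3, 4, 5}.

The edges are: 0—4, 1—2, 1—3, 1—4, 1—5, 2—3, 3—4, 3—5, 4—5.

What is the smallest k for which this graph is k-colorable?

4

1, 3, 4, 5 form a clique, so at least 4 colors are needed.
A valid assignment using 4 colors: 0=red, 1=green, 2=blue, 3=red, 4=blue, 5=yellow. Every edge joins two different colors.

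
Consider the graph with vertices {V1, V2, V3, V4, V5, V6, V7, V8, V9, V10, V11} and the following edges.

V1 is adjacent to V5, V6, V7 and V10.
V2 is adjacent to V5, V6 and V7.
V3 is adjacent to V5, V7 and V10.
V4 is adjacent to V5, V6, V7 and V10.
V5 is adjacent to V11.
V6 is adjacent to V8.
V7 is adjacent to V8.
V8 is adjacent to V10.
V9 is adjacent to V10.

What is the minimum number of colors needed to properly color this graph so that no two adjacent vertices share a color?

V2 and V5 are adjacent, so at least 2 colors are needed.
2 colors suffice: V1=B, V2=B, V3=B, V4=B, V5=R, V6=R, V7=R, V8=B, V9=B, V10=R, V11=B. Each edge has distinct colors on its endpoints.

2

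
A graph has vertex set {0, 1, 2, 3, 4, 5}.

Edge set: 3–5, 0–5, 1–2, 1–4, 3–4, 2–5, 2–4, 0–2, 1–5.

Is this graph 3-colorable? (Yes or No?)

The chromatic number is 3. 0, 2, 5 are pairwise adjacent, so at least 3 colors are needed.
One proper 3-coloring: 0=c, 1=c, 2=b, 3=b, 4=a, 5=a.
That is already a proper 3-coloring.

Yes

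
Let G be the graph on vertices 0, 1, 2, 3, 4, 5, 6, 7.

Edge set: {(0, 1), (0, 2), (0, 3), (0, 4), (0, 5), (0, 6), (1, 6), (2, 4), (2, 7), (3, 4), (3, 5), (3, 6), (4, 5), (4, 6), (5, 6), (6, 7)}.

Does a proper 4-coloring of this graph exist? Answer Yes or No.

0, 3, 4, 5, 6 form a clique, so at least 5 colors are needed.
So 4 colors are not enough.

No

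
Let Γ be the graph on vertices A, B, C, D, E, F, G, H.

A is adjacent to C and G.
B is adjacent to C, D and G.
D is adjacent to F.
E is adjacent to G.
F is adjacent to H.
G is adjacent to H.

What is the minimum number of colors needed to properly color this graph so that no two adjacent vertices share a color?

3

The cycle B-G-H-F-D-B has odd length 5, so it cannot be 2-colored; at least 3 colors are needed.
3 colors suffice: A=2, B=2, C=1, D=3, E=2, F=1, G=1, H=2. Every edge joins two different colors.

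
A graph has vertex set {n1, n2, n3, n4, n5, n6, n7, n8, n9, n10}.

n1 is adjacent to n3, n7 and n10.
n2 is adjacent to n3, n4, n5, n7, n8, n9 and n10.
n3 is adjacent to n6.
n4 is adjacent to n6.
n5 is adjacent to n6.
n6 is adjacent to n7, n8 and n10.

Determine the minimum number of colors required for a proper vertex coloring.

n1 and n7 are adjacent, so at least 2 colors are needed.
2 colors suffice: color red → {n1, n2, n6}; color blue → {n3, n4, n5, n7, n8, n9, n10}. Every edge joins two different colors.

2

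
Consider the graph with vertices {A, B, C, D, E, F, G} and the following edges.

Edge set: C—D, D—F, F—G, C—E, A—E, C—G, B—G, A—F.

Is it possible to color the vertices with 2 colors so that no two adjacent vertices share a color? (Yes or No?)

No

The cycle C-G-F-A-E-C has odd length 5, so it cannot be 2-colored; at least 3 colors are needed.
So 2 colors are not enough.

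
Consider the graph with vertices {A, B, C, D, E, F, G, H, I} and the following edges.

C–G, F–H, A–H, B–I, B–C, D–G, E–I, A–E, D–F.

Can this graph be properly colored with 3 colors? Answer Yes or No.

The chromatic number is 3. The cycle F-D-G-C-B-I-E-A-H-F has odd length 9, so it cannot be 2-colored; at least 3 colors are needed.
3 colors suffice: color 1 → {B, E, G, H}; color 2 → {A, C, D, I}; color 3 → {F}.
That is already a proper 3-coloring.

Yes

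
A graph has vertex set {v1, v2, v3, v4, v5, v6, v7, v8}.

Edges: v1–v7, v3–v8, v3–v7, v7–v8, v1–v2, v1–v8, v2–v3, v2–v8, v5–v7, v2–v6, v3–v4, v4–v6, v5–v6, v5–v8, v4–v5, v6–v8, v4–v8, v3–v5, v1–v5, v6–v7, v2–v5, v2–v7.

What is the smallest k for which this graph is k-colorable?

5

v1, v2, v5, v7, v8 are mutually adjacent (a clique of size 5), so at least 5 colors are needed.
5 colors suffice: color 1 → {v5}; color 2 → {v8}; color 3 → {v4, v7}; color 4 → {v2}; color 5 → {v1, v3, v6}. Every edge joins two different colors.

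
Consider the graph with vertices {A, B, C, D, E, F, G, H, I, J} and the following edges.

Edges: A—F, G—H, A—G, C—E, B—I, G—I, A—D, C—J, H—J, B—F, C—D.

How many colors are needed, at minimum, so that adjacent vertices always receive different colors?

3

The cycle G-A-F-B-I-G has odd length 5, so it cannot be 2-colored; at least 3 colors are needed.
A valid assignment using 3 colors: A=red, B=red, C=red, D=blue, E=blue, F=blue, G=blue, H=red, I=green, J=blue. No two adjacent vertices share a color.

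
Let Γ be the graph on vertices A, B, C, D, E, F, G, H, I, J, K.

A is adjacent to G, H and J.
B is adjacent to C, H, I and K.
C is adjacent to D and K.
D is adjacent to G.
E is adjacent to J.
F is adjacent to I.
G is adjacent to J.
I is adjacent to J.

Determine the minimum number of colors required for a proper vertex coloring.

3

B, C, K are mutually adjacent, so at least 3 colors are needed.
3 colors suffice: A=green, B=red, C=blue, D=red, E=blue, F=red, G=blue, H=blue, I=blue, J=red, K=green. No two adjacent vertices share a color.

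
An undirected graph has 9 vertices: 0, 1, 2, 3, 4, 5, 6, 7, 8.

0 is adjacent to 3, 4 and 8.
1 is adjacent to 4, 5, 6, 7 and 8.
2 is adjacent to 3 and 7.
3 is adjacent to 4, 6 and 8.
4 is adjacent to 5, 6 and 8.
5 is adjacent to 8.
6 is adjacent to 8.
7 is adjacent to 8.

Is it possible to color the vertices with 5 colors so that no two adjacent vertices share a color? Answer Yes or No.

The chromatic number is 4. 1, 4, 6, 8 form a clique, so at least 4 colors are needed.
4 colors suffice: color a → {2, 8}; color b → {4, 7}; color c → {1, 3}; color d → {0, 5, 6}.
Since 5 ≥ 4, a proper 5-coloring certainly exists.

Yes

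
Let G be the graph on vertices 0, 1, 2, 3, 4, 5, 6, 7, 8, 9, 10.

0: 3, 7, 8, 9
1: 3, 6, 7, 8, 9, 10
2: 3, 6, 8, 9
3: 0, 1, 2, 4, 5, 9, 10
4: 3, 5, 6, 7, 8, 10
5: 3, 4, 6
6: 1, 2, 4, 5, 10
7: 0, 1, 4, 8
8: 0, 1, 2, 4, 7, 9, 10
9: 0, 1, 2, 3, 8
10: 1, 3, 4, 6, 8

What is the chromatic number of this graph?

3

4, 5, 6 form a triangle, so at least 3 colors are needed.
3 colors suffice: color red → {3, 6, 8}; color blue → {0, 1, 2, 4}; color green → {5, 7, 9, 10}. No two adjacent vertices share a color.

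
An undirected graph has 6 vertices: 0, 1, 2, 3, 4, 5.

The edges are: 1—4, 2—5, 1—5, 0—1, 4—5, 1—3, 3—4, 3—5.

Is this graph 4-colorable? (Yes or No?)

The chromatic number is 4. 1, 3, 4, 5 form a clique, so at least 4 colors are needed.
4 colors suffice: color a → {0, 5}; color b → {1, 2}; color c → {4}; color d → {3}.
That is already a proper 4-coloring.

Yes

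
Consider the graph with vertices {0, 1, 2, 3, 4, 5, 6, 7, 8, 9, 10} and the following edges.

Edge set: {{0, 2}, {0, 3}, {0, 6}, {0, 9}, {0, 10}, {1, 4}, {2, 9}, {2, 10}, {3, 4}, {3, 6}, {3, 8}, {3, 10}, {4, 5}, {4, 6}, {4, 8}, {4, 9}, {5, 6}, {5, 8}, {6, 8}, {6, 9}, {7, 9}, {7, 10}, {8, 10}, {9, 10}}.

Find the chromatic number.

3, 4, 6, 8 form a clique, so at least 4 colors are needed.
A valid assignment using 4 colors: 0=yellow, 1=blue, 2=blue, 3=green, 4=red, 5=green, 6=blue, 7=blue, 8=yellow, 9=green, 10=red. Each edge has distinct colors on its endpoints.

4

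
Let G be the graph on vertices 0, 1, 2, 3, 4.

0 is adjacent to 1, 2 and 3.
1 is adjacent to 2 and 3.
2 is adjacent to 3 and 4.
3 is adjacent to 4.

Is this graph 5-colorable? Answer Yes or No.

Yes

The chromatic number is 4. 0, 1, 2, 3 are pairwise adjacent (a clique of size 4), so at least 4 colors are needed.
One proper 4-coloring: 0=green, 1=yellow, 2=blue, 3=red, 4=green.
Since 5 ≥ 4, a proper 5-coloring certainly exists.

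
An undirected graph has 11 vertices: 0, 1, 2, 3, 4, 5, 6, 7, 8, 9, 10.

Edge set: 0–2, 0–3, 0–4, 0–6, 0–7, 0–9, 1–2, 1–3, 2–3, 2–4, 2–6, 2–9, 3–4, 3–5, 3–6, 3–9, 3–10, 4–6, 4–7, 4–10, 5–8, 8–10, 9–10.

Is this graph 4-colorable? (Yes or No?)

0, 2, 3, 4, 6 are mutually adjacent (a clique of size 5), so at least 5 colors are needed.
So 4 colors are not enough.

No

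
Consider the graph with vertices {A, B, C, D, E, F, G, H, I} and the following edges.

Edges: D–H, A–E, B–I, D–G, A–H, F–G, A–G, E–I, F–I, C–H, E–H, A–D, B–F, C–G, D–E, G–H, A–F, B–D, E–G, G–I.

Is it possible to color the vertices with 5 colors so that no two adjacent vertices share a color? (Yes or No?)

Yes

The chromatic number is 5. A, D, E, G, H are mutually adjacent (a clique of size 5), so at least 5 colors are needed.
5 colors suffice: A=yellow, B=red, C=blue, D=green, E=blue, F=blue, G=red, H=purple, I=green.
That is already a proper 5-coloring.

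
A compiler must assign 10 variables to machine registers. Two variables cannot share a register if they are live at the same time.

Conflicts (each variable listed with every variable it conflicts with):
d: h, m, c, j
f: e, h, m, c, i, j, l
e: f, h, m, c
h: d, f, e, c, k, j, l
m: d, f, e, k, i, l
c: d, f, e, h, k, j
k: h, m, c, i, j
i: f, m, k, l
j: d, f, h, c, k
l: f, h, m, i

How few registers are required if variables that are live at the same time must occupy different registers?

4

d, h, c, j are mutually in conflict, so at least 4 registers are needed.
Using 4 registers: d=2, f=2, e=4, h=1, m=1, c=3, k=2, i=4, j=4, l=3. No two conflicting variables share a register.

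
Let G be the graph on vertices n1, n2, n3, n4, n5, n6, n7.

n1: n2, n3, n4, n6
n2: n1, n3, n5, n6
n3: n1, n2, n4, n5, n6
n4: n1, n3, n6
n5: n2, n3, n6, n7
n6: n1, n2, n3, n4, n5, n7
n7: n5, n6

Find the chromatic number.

n2, n3, n5, n6 are pairwise adjacent (a clique of size 4), so at least 4 colors are needed.
A valid assignment using 4 colors: n1=Y, n2=G, n3=B, n4=G, n5=Y, n6=R, n7=B. Every edge joins two different colors.

4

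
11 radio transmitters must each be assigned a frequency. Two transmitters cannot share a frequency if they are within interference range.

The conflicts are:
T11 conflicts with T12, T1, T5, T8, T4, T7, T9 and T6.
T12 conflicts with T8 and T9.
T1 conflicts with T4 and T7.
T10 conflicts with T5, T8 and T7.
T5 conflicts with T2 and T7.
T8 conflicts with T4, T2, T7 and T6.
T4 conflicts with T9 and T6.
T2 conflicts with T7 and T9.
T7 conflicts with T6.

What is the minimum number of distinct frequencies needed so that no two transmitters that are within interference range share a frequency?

T11, T8, T7, T6 are mutually in conflict, so at least 4 frequencies are needed.
4 frequencies suffice: T11=1, T12=2, T1=3, T10=1, T5=3, T8=3, T4=2, T2=1, T7=2, T9=3, T6=4. Every pair that conflicts lands in different frequencies.

4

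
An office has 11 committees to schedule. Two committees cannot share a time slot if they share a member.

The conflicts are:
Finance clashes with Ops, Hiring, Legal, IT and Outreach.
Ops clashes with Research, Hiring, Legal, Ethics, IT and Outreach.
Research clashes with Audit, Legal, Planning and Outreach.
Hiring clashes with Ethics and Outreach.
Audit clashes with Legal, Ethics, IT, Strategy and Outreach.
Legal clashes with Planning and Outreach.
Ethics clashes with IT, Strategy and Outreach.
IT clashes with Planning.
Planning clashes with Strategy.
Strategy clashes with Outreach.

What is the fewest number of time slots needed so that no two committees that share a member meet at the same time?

4

Audit, Ethics, Strategy, Outreach are mutually in conflict, so at least 4 time slots are needed.
4 time slots suffice: time slot 1 → {IT, Outreach}; time slot 2 → {Ops, Audit, Planning}; time slot 3 → {Finance, Research, Ethics}; time slot 4 → {Hiring, Legal, Strategy}. No two conflicting committees share a time slot.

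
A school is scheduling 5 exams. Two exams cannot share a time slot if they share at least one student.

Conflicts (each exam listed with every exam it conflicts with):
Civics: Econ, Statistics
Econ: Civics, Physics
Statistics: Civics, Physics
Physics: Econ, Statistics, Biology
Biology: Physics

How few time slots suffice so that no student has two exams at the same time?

Civics and Econ conflict, so at least 2 time slots are needed.
2 time slots suffice: time slot 1 → {Civics, Physics}; time slot 2 → {Econ, Statistics, Biology}. No two conflicting exams share a time slot.

2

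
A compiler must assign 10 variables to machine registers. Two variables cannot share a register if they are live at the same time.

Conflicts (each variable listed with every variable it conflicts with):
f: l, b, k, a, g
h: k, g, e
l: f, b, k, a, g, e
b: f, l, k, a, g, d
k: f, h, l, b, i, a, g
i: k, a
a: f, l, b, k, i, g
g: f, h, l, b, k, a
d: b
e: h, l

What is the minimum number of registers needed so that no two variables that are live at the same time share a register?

f, l, b, k, a, g pairwise conflict, so at least 6 registers are needed.
6 registers suffice: f=6, h=2, l=2, b=5, k=1, i=2, a=4, g=3, d=1, e=1. No two conflicting variables share a register.

6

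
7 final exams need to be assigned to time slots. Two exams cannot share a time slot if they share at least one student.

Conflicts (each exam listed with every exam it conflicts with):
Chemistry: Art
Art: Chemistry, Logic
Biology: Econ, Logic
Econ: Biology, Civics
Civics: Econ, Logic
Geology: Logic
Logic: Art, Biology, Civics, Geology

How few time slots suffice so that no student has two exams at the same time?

2

Biology and Econ conflict, so at least 2 time slots are needed.
A valid assignment using 2 time slots: Chemistry=1, Art=2, Biology=2, Econ=1, Civics=2, Geology=2, Logic=1. Each listed conflict is separated.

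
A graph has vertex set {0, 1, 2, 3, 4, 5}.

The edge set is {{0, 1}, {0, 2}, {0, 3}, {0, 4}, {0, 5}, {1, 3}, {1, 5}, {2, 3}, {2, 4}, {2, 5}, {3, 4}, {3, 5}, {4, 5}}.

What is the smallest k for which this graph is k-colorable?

0, 2, 3, 4, 5 form a clique, so at least 5 colors are needed.
5 colors suffice: color red → {3}; color blue → {5}; color green → {0}; color yellow → {1, 4}; color purple → {2}. No two adjacent vertices share a color.

5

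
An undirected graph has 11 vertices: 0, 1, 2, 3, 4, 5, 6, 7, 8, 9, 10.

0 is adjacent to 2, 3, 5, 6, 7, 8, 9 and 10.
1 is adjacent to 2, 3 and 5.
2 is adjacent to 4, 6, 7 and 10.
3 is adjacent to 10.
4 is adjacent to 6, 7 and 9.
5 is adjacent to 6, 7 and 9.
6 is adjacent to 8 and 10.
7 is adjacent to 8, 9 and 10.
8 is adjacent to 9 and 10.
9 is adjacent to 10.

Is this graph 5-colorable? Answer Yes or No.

Yes

The chromatic number is 5. 0, 7, 8, 9, 10 form a clique, so at least 5 colors are needed.
5 colors suffice: color a → {0, 1, 4}; color b → {5, 10}; color c → {3, 6, 7}; color d → {2, 9}; color e → {8}.
That is already a proper 5-coloring.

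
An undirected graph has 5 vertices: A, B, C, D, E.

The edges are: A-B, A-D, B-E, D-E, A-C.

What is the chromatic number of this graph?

2

B and E are adjacent, so at least 2 colors are needed.
One proper 2-coloring: A=1, B=2, C=2, D=2, E=1. Each edge has distinct colors on its endpoints.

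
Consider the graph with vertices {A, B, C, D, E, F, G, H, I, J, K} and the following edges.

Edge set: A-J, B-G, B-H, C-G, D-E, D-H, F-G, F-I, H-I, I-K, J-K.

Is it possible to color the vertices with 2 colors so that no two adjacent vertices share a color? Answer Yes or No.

No

The cycle F-I-H-B-G-F has odd length 5, so it cannot be 2-colored; at least 3 colors are needed.
So 2 colors are not enough.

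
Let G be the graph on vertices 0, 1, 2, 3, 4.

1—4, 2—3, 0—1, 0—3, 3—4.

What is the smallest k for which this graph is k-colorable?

2 and 3 are adjacent, so at least 2 colors are needed.
2 colors suffice: color a → {1, 3}; color b → {0, 2, 4}. Each edge has distinct colors on its endpoints.

2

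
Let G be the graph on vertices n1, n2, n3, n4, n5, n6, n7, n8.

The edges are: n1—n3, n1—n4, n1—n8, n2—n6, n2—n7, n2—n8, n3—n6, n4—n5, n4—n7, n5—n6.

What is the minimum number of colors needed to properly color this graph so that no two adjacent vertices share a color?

The cycle n2-n8-n1-n3-n6-n2 has odd length 5, so it cannot be 2-colored; at least 3 colors are needed.
3 colors suffice: color 1 → {n1, n2, n5}; color 2 → {n4, n6, n8}; color 3 → {n3, n7}. Every edge joins two different colors.

3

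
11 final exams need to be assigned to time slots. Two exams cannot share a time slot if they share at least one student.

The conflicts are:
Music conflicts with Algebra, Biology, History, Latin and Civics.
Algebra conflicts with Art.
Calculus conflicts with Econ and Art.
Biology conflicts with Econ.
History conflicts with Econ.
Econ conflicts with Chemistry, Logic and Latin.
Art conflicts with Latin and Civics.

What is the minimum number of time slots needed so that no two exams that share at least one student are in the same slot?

Calculus and Art conflict, so at least 2 time slots are needed.
2 time slots suffice: time slot 1 → {Music, Econ, Art}; time slot 2 → {Algebra, Calculus, Biology, History, Chemistry, Logic, Latin, Civics}. No two conflicting exams share a time slot.

2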